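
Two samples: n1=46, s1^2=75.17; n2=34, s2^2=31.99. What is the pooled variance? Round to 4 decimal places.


sp^2 = ((n1-1)*s1^2 + (n2-1)*s2^2)/(n1+n2-2)
(n1-1)*s1^2 = 45 * 75.17 = 3382.65
(n2-1)*s2^2 = 33 * 31.99 = 1055.67
numerator = 3382.65 + 1055.67 = 4438.32
n1+n2-2 = 78
sp^2 = 4438.32 / 78 = 18493/325 ≈ 56.901538

56.9015


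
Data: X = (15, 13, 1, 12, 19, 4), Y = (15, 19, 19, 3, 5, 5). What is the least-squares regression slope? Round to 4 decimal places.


b = sum((xi-xbar)(yi-ybar)) / sum((xi-xbar)^2)
n = 6, xbar = 64/6 = 32/3 ≈ 10.666667, ybar = 66/6 = 11
Sxy = sum((xi-xbar)(yi-ybar)) = -62
Sxx = sum((xi-xbar)^2) = 700/3 ≈ 233.333333
b = Sxy / Sxx = -93/350 ≈ -0.265714

-0.2657


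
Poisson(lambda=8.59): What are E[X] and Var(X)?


E[X] = Var(X) = lambda = 8.59

8.59, 8.59


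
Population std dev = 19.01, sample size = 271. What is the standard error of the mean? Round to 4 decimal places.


SE = sigma / sqrt(n)
sqrt(271) ≈ 16.462078
SE = 19.01 / 16.462078 ≈ 1.154775

1.1548


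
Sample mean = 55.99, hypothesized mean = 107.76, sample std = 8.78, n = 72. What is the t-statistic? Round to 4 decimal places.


t = (xbar - mu0) / (s/sqrt(n))
xbar - mu0 = 55.99 - 107.76 = -51.77
sqrt(72) ≈ 8.48528137
s/sqrt(n) = 8.78 / 8.48528137 ≈ 1.03473292
t = -51.77 / 1.03473292 ≈ -50.032234

-50.0322


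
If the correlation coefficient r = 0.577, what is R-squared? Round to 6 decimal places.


R^2 = r^2 = (0.577)^2 = 0.332929

0.332929


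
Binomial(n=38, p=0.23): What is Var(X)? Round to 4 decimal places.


Var = n*p*(1-p) = 38 * 0.23 * 0.77 = 6.7298

6.7298


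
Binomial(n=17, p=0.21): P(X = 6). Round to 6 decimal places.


P = C(n,k) * p^k * (1-p)^(n-k)
C(17,6) = 12376
p^k = 0.21^6 ≈ 0.00008576612
(1-p)^(n-k) = 0.79^11 ≈ 0.07479938
P = 12376 * 0.00008576612 * 0.07479938 ≈ 0.079395

0.079395


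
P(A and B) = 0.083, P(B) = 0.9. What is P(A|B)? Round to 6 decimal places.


P(A|B) = P(A and B) / P(B) = 0.083 / 0.9 = 83/900 ≈ 0.09222222

0.092222


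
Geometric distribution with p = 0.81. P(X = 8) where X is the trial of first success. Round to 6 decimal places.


P = (1-p)^(k-1) * p
(1-p)^(k-1) = 0.19^7 ≈ 0.000008938717
P = 0.000008938717 * 0.81 ≈ 0.000007240361

0.000007


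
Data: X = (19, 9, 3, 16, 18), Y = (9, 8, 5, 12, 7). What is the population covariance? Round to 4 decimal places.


Cov = (1/n)*sum((xi-xbar)(yi-ybar))
n = 5, xbar = 65/5 = 13, ybar = 41/5 = 8.2
sum((xi-xbar)(yi-ybar)) = 43
Cov = 43 / 5 = 8.6

8.6000


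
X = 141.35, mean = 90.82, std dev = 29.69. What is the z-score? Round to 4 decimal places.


z = (X - mu) / sigma
X - mu = 141.35 - 90.82 = 50.53
z = 50.53 / 29.69 = 5053/2969 ≈ 1.701920

1.7019


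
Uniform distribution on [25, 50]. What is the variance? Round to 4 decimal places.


Var = (b-a)^2 / 12
(b-a)^2 = (50 - 25)^2 = 625
Var = 625/12 ≈ 52.083333

52.0833


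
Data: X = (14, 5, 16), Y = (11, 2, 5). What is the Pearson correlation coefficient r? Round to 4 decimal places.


r = sum((xi-xbar)(yi-ybar)) / sqrt(sum((xi-xbar)^2) * sum((yi-ybar)^2))
n = 3, xbar = 35/3 ≈ 11.666667, ybar = 18/3 = 6
Sxy = sum((xi-xbar)(yi-ybar)) = 34
Sxx = sum((xi-xbar)^2) = 206/3 ≈ 68.666667
Syy = sum((yi-ybar)^2) = 42
sqrt(Sxx*Syy) ≈ 53.702886
r = Sxy / sqrt(Sxx*Syy) = 34 / 53.702886 ≈ 0.633113

0.6331


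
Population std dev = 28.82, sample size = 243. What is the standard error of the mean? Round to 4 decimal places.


SE = sigma / sqrt(n)
sqrt(243) ≈ 15.588457
SE = 28.82 / 15.588457 ≈ 1.848804

1.8488


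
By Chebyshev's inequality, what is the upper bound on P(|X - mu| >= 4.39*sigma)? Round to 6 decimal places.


P <= 1/k^2
k^2 = 4.39^2 = 19.2721
1/k^2 = 1 / 19.2721 ≈ 0.05188848

0.051888


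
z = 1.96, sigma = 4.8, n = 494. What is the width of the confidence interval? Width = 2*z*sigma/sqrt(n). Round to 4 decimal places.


width = 2*z*sigma/sqrt(n)
2*z*sigma = 2 * 1.96 * 4.8 = 18.816
sqrt(494) ≈ 22.226111
width = 18.816 / 22.226111 ≈ 0.846572

0.8466


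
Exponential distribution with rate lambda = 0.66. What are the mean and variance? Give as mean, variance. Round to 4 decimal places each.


mean = 1/lam, var = 1/lam^2
mean = 1 / 0.66 = 50/33 ≈ 1.515152
lam^2 = 0.66^2 = 0.4356
var = 1 / 0.4356 = 2500/1089 ≈ 2.295684

1.5152, 2.2957


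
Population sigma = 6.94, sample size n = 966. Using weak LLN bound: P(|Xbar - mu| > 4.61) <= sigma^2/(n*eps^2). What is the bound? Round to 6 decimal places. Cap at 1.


bound = min(1, sigma^2/(n*eps^2))
sigma^2 = 6.94^2 = 48.1636
n*eps^2 = 966 * 4.61^2 = 966 * 21.2521 = 20529.5286
sigma^2/(n*eps^2) = 48.1636 / 20529.5286 ≈ 0.00234606

0.002346


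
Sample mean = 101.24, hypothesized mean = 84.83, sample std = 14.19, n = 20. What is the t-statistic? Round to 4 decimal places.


t = (xbar - mu0) / (s/sqrt(n))
xbar - mu0 = 101.24 - 84.83 = 16.41
sqrt(20) ≈ 4.47213595
s/sqrt(n) = 14.19 / 4.47213595 ≈ 3.17298046
t = 16.41 / 3.17298046 ≈ 5.171794

5.1718


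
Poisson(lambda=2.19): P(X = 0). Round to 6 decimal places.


P = e^(-lam) * lam^k / k!
e^(-2.19) ≈ 0.1119167
lam^k = 2.19^0 = 1
k! = 0! = 1
P = 0.1119167 * 1 / 1 ≈ 0.111917

0.111917


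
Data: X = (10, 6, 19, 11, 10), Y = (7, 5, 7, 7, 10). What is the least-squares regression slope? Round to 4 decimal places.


b = sum((xi-xbar)(yi-ybar)) / sum((xi-xbar)^2)
n = 5, xbar = 56/5 = 11.2, ybar = 36/5 = 7.2
Sxy = sum((xi-xbar)(yi-ybar)) = 6.8
Sxx = sum((xi-xbar)^2) = 90.8
b = Sxy / Sxx = 17/227 ≈ 0.074890

0.0749


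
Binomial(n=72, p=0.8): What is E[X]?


E[X] = n*p = 72 * 0.8 = 57.6

57.6


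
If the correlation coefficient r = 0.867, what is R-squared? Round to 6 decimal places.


R^2 = r^2 = (0.867)^2 = 0.751689

0.751689


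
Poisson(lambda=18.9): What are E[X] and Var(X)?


E[X] = Var(X) = lambda = 18.9

18.9, 18.9


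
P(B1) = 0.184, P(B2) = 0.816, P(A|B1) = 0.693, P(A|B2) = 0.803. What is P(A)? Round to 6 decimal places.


P(A) = P(A|B1)*P(B1) + P(A|B2)*P(B2)
P(A|B1)*P(B1) = 0.693 * 0.184 = 0.127512
P(A|B2)*P(B2) = 0.803 * 0.816 = 0.655248
P(A) = 0.127512 + 0.655248 = 0.78276

0.782760


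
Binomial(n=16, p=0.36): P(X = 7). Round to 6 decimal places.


P = C(n,k) * p^k * (1-p)^(n-k)
C(16,7) = 11440
p^k = 0.36^7 ≈ 0.0007836416
(1-p)^(n-k) = 0.64^9 ≈ 0.01801440
P = 11440 * 0.0007836416 * 0.01801440 ≈ 0.161497

0.161497


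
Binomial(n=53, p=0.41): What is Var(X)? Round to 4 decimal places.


Var = n*p*(1-p) = 53 * 0.41 * 0.59 = 12.8207

12.8207


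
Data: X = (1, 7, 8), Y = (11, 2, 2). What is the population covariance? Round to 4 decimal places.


Cov = (1/n)*sum((xi-xbar)(yi-ybar))
n = 3, xbar = 16/3 ≈ 5.333333, ybar = 15/3 = 5
sum((xi-xbar)(yi-ybar)) = -39
Cov = -39 / 3 = -13

-13.0000


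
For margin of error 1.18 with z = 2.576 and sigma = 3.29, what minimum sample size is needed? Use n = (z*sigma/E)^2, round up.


z*sigma/E = 2.576 * 3.29 / 1.18 = 52969/7375 ≈ 7.182237
(z*sigma/E)^2 ≈ 51.584532
round up: n = 52

52


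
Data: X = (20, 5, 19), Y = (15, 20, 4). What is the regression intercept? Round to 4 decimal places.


a = ybar - b*xbar, where b = sum((xi-xbar)(yi-ybar)) / sum((xi-xbar)^2)
n = 3, xbar = 44/3 ≈ 14.666667, ybar = 39/3 = 13
Sxy = sum((xi-xbar)(yi-ybar)) = -96
Sxx = sum((xi-xbar)^2) = 422/3 ≈ 140.666667
b = Sxy / Sxx = -144/211 ≈ -0.682464
a = 13 - (-0.682464) * 14.666667 = 4855/211 ≈ 23.009479

23.0095


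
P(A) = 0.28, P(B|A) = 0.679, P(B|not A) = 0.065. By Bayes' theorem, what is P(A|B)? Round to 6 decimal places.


P(A|B) = P(B|A)*P(A) / P(B), P(B) = P(B|A)*P(A) + P(B|not A)*P(not A)
P(B|A)*P(A) = 0.679 * 0.28 = 0.19012
P(B|not A)*P(not A) = 0.065 * 0.72 = 0.0468
P(B) = 0.19012 + 0.0468 = 0.23692
P(A|B) = 0.19012 / 0.23692 = 4753/5923 ≈ 0.80246497

0.802465


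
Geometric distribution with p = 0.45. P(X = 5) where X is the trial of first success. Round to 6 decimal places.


P = (1-p)^(k-1) * p
(1-p)^(k-1) = 0.55^4 = 0.09150625
P = 0.09150625 * 0.45 ≈ 0.04117781

0.041178


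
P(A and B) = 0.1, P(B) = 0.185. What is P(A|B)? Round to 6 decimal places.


P(A|B) = P(A and B) / P(B) = 0.1 / 0.185 = 20/37 ≈ 0.54054054

0.540541


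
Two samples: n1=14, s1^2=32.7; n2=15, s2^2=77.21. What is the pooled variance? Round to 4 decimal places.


sp^2 = ((n1-1)*s1^2 + (n2-1)*s2^2)/(n1+n2-2)
(n1-1)*s1^2 = 13 * 32.7 = 425.1
(n2-1)*s2^2 = 14 * 77.21 = 1080.94
numerator = 425.1 + 1080.94 = 1506.04
n1+n2-2 = 27
sp^2 = 1506.04 / 27 = 37651/675 ≈ 55.779259

55.7793


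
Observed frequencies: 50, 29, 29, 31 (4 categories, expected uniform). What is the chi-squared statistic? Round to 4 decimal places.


chi2 = sum((O-E)^2/E), E = total/4
total = 139, E = 139/4 = 34.75
(50 - 34.75)^2 / 34.75 = 232.5625 / 34.75 = 3721/556 ≈ 6.692446
(29 - 34.75)^2 / 34.75 = 33.0625 / 34.75 = 529/556 ≈ 0.951439
(29 - 34.75)^2 / 34.75 = 33.0625 / 34.75 = 529/556 ≈ 0.951439
(31 - 34.75)^2 / 34.75 = 14.0625 / 34.75 = 225/556 ≈ 0.404676
chi2 = 9

9.0000


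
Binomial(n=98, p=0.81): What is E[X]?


E[X] = n*p = 98 * 0.81 = 79.38

79.38


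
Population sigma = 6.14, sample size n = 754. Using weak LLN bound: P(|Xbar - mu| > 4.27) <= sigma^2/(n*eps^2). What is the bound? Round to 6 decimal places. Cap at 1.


bound = min(1, sigma^2/(n*eps^2))
sigma^2 = 6.14^2 = 37.6996
n*eps^2 = 754 * 4.27^2 = 754 * 18.2329 = 13747.6066
sigma^2/(n*eps^2) = 37.6996 / 13747.6066 ≈ 0.00274227

0.002742


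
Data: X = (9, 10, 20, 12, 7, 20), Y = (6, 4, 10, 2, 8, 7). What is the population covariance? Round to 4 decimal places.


Cov = (1/n)*sum((xi-xbar)(yi-ybar))
n = 6, xbar = 78/6 = 13, ybar = 37/6 ≈ 6.166667
sum((xi-xbar)(yi-ybar)) = 33
Cov = 33 / 6 = 5.5

5.5000


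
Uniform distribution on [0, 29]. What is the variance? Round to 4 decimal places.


Var = (b-a)^2 / 12
(b-a)^2 = (29 - 0)^2 = 841
Var = 841/12 ≈ 70.083333

70.0833


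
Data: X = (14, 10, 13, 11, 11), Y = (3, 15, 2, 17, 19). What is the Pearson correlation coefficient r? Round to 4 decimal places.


r = sum((xi-xbar)(yi-ybar)) / sqrt(sum((xi-xbar)^2) * sum((yi-ybar)^2))
n = 5, xbar = 59/5 = 11.8, ybar = 56/5 = 11.2
Sxy = sum((xi-xbar)(yi-ybar)) = -46.8
Sxx = sum((xi-xbar)^2) = 10.8
Syy = sum((yi-ybar)^2) = 260.8
sqrt(Sxx*Syy) ≈ 53.072027
r = Sxy / sqrt(Sxx*Syy) = -46.8 / 53.072027 ≈ -0.881820

-0.8818


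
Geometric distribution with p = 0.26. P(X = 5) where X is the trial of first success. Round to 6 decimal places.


P = (1-p)^(k-1) * p
(1-p)^(k-1) = 0.74^4 ≈ 0.2998658
P = 0.2998658 * 0.26 ≈ 0.07796510

0.077965


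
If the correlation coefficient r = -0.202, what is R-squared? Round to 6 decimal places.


R^2 = r^2 = (-0.202)^2 = 0.040804

0.040804


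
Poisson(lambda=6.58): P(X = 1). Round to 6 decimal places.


P = e^(-lam) * lam^k / k!
e^(-6.58) ≈ 0.001387849
lam^k = 6.58^1 = 6.58
k! = 1! = 1
P = 0.001387849 * 6.58 / 1 ≈ 0.009132

0.009132


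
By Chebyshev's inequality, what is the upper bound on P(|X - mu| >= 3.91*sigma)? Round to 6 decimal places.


P <= 1/k^2
k^2 = 3.91^2 = 15.2881
1/k^2 = 1 / 15.2881 ≈ 0.06541035

0.065410


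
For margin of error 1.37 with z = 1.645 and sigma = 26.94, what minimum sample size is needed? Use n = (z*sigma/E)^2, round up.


z*sigma/E = 1.645 * 26.94 / 1.37 ≈ 32.347664
(z*sigma/E)^2 ≈ 1046.371381
round up: n = 1047

1047


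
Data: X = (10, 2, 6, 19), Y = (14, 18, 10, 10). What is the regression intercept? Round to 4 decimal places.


a = ybar - b*xbar, where b = sum((xi-xbar)(yi-ybar)) / sum((xi-xbar)^2)
n = 4, xbar = 37/4 = 9.25, ybar = 52/4 = 13
Sxy = sum((xi-xbar)(yi-ybar)) = -55
Sxx = sum((xi-xbar)^2) = 158.75
b = Sxy / Sxx = -44/127 ≈ -0.346457
a = 13 - (-0.346457) * 9.25 = 2058/127 ≈ 16.204724

16.2047


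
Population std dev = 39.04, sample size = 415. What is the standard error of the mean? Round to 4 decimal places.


SE = sigma / sqrt(n)
sqrt(415) ≈ 20.371549
SE = 39.04 / 20.371549 ≈ 1.916398

1.9164


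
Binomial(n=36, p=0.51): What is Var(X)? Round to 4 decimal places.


Var = n*p*(1-p) = 36 * 0.51 * 0.49 = 8.9964

8.9964


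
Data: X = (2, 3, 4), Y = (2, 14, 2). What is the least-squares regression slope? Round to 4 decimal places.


b = sum((xi-xbar)(yi-ybar)) / sum((xi-xbar)^2)
n = 3, xbar = 9/3 = 3, ybar = 18/3 = 6
Sxy = sum((xi-xbar)(yi-ybar)) = 0
Sxx = sum((xi-xbar)^2) = 2
b = Sxy / Sxx = 0

0.0000


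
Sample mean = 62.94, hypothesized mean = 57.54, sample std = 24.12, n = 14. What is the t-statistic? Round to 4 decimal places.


t = (xbar - mu0) / (s/sqrt(n))
xbar - mu0 = 62.94 - 57.54 = 5.4
sqrt(14) ≈ 3.74165739
s/sqrt(n) = 24.12 / 3.74165739 ≈ 6.44634115
t = 5.4 / 6.44634115 ≈ 0.837684

0.8377


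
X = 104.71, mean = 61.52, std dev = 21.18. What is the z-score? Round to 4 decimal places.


z = (X - mu) / sigma
X - mu = 104.71 - 61.52 = 43.19
z = 43.19 / 21.18 = 4319/2118 ≈ 2.039188

2.0392


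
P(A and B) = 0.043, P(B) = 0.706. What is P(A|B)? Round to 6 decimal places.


P(A|B) = P(A and B) / P(B) = 0.043 / 0.706 = 43/706 ≈ 0.06090652

0.060907


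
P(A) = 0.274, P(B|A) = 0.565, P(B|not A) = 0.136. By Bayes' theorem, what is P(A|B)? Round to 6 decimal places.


P(A|B) = P(B|A)*P(A) / P(B), P(B) = P(B|A)*P(A) + P(B|not A)*P(not A)
P(B|A)*P(A) = 0.565 * 0.274 = 0.15481
P(B|not A)*P(not A) = 0.136 * 0.726 = 0.098736
P(B) = 0.15481 + 0.098736 = 0.253546
P(A|B) = 0.15481 / 0.253546 ≈ 0.61057954

0.610580


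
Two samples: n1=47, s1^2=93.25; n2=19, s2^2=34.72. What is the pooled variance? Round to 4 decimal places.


sp^2 = ((n1-1)*s1^2 + (n2-1)*s2^2)/(n1+n2-2)
(n1-1)*s1^2 = 46 * 93.25 = 4289.5
(n2-1)*s2^2 = 18 * 34.72 = 624.96
numerator = 4289.5 + 624.96 = 4914.46
n1+n2-2 = 64
sp^2 = 4914.46 / 64 = 245723/3200 ≈ 76.788438

76.7884


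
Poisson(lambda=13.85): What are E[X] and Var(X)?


E[X] = Var(X) = lambda = 13.85

13.85, 13.85


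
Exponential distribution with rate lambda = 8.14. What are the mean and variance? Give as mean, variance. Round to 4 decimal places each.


mean = 1/lam, var = 1/lam^2
mean = 1 / 8.14 = 50/407 ≈ 0.122850
lam^2 = 8.14^2 = 66.2596
var = 1 / 66.2596 ≈ 0.015092

0.1229, 0.0151


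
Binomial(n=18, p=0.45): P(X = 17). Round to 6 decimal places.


P = C(n,k) * p^k * (1-p)^(n-k)
C(18,17) = 18
p^k = 0.45^17 ≈ 0.000001272368
(1-p)^(n-k) = 0.55^1 = 0.55
P = 18 * 0.000001272368 * 0.55 ≈ 0.000013

0.000013


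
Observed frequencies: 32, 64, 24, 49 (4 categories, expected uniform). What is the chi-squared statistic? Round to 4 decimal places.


chi2 = sum((O-E)^2/E), E = total/4
total = 169, E = 169/4 = 42.25
(32 - 42.25)^2 / 42.25 = 105.0625 / 42.25 = 1681/676 ≈ 2.486686
(64 - 42.25)^2 / 42.25 = 473.0625 / 42.25 = 7569/676 ≈ 11.196746
(24 - 42.25)^2 / 42.25 = 333.0625 / 42.25 = 5329/676 ≈ 7.883136
(49 - 42.25)^2 / 42.25 = 45.5625 / 42.25 = 729/676 ≈ 1.078402
chi2 = 3827/169 ≈ 22.644970

22.6450


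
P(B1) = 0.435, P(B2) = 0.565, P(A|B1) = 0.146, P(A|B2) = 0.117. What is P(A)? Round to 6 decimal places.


P(A) = P(A|B1)*P(B1) + P(A|B2)*P(B2)
P(A|B1)*P(B1) = 0.146 * 0.435 = 0.06351
P(A|B2)*P(B2) = 0.117 * 0.565 = 0.066105
P(A) = 0.06351 + 0.066105 = 0.129615

0.129615


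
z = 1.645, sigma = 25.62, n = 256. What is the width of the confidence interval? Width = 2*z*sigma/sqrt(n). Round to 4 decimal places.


width = 2*z*sigma/sqrt(n)
2*z*sigma = 2 * 1.645 * 25.62 = 84.2898
sqrt(256) = 16
width = 84.2898 / 16 ≈ 5.268113

5.2681


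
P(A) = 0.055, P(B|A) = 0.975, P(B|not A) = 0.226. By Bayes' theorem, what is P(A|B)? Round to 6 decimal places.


P(A|B) = P(B|A)*P(A) / P(B), P(B) = P(B|A)*P(A) + P(B|not A)*P(not A)
P(B|A)*P(A) = 0.975 * 0.055 = 0.053625
P(B|not A)*P(not A) = 0.226 * 0.945 = 0.21357
P(B) = 0.053625 + 0.21357 = 0.267195
P(A|B) = 0.053625 / 0.267195 ≈ 0.20069612

0.200696


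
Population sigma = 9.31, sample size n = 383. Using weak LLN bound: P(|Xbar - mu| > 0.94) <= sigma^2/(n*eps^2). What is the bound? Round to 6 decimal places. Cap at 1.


bound = min(1, sigma^2/(n*eps^2))
sigma^2 = 9.31^2 = 86.6761
n*eps^2 = 383 * 0.94^2 = 383 * 0.8836 = 338.4188
sigma^2/(n*eps^2) = 86.6761 / 338.4188 ≈ 0.25612082

0.256121


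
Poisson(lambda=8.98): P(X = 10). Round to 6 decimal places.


P = e^(-lam) * lam^k / k!
e^(-8.98) ≈ 0.0001259028
lam^k = 8.98^10 ≈ 3410070570.336649
k! = 10! = 3628800
P = 0.0001259028 * 3410070570.336649 / 3628800 ≈ 0.118314

0.118314


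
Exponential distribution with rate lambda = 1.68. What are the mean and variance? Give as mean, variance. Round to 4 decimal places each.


mean = 1/lam, var = 1/lam^2
mean = 1 / 1.68 = 25/42 ≈ 0.595238
lam^2 = 1.68^2 = 2.8224
var = 1 / 2.8224 = 625/1764 ≈ 0.354308

0.5952, 0.3543


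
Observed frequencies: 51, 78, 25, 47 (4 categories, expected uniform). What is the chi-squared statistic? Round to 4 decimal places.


chi2 = sum((O-E)^2/E), E = total/4
total = 201, E = 201/4 = 50.25
(51 - 50.25)^2 / 50.25 = 0.5625 / 50.25 = 3/268 ≈ 0.011194
(78 - 50.25)^2 / 50.25 = 770.0625 / 50.25 = 4107/268 ≈ 15.324627
(25 - 50.25)^2 / 50.25 = 637.5625 / 50.25 = 10201/804 ≈ 12.687811
(47 - 50.25)^2 / 50.25 = 10.5625 / 50.25 = 169/804 ≈ 0.210199
chi2 = 5675/201 ≈ 28.233831

28.2338


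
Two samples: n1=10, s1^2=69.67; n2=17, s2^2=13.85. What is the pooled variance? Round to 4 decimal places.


sp^2 = ((n1-1)*s1^2 + (n2-1)*s2^2)/(n1+n2-2)
(n1-1)*s1^2 = 9 * 69.67 = 627.03
(n2-1)*s2^2 = 16 * 13.85 = 221.6
numerator = 627.03 + 221.6 = 848.63
n1+n2-2 = 25
sp^2 = 848.63 / 25 = 33.9452

33.9452


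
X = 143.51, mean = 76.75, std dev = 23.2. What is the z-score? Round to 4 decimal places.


z = (X - mu) / sigma
X - mu = 143.51 - 76.75 = 66.76
z = 66.76 / 23.2 = 1669/580 ≈ 2.877586

2.8776


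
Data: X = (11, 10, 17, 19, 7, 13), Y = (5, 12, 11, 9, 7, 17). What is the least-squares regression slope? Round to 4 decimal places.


b = sum((xi-xbar)(yi-ybar)) / sum((xi-xbar)^2)
n = 6, xbar = 77/6 ≈ 12.833333, ybar = 61/6 ≈ 10.166667
Sxy = sum((xi-xbar)(yi-ybar)) = 121/6 ≈ 20.166667
Sxx = sum((xi-xbar)^2) = 605/6 ≈ 100.833333
b = Sxy / Sxx = 0.2

0.2000


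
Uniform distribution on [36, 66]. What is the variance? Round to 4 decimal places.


Var = (b-a)^2 / 12
(b-a)^2 = (66 - 36)^2 = 900
Var = 900/12 = 75

75.0000


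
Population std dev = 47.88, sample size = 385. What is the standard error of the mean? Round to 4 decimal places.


SE = sigma / sqrt(n)
sqrt(385) ≈ 19.621417
SE = 47.88 / 19.621417 ≈ 2.440191

2.4402


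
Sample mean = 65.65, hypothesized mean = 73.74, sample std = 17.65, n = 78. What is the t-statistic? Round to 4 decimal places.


t = (xbar - mu0) / (s/sqrt(n))
xbar - mu0 = 65.65 - 73.74 = -8.09
sqrt(78) ≈ 8.83176087
s/sqrt(n) = 17.65 / 8.83176087 ≈ 1.99846897
t = -8.09 / 1.99846897 ≈ -4.048099

-4.0481


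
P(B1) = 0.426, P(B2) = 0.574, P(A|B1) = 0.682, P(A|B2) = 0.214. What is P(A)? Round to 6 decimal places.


P(A) = P(A|B1)*P(B1) + P(A|B2)*P(B2)
P(A|B1)*P(B1) = 0.682 * 0.426 = 0.290532
P(A|B2)*P(B2) = 0.214 * 0.574 = 0.122836
P(A) = 0.290532 + 0.122836 = 0.413368

0.413368


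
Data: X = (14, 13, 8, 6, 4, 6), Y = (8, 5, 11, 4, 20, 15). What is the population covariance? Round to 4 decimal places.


Cov = (1/n)*sum((xi-xbar)(yi-ybar))
n = 6, xbar = 51/6 = 8.5, ybar = 63/6 = 10.5
sum((xi-xbar)(yi-ybar)) = -76.5
Cov = -76.5 / 6 = -12.75

-12.7500


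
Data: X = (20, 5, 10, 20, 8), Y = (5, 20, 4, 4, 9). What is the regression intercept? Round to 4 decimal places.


a = ybar - b*xbar, where b = sum((xi-xbar)(yi-ybar)) / sum((xi-xbar)^2)
n = 5, xbar = 63/5 = 12.6, ybar = 42/5 = 8.4
Sxy = sum((xi-xbar)(yi-ybar)) = -137.2
Sxx = sum((xi-xbar)^2) = 195.2
b = Sxy / Sxx = -343/488 ≈ -0.702869
a = 8.4 - (-0.702869) * 12.6 = 8421/488 ≈ 17.256148

17.2561


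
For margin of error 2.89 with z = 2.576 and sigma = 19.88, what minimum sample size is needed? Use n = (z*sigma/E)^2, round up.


z*sigma/E = 2.576 * 19.88 / 2.89 ≈ 17.720028
(z*sigma/E)^2 ≈ 313.999381
round up: n = 314

314


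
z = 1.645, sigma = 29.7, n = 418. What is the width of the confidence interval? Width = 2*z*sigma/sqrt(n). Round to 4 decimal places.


width = 2*z*sigma/sqrt(n)
2*z*sigma = 2 * 1.645 * 29.7 = 97.713
sqrt(418) ≈ 20.445048
width = 97.713 / 20.445048 ≈ 4.779299

4.7793


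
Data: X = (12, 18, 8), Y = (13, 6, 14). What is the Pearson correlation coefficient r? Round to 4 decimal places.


r = sum((xi-xbar)(yi-ybar)) / sqrt(sum((xi-xbar)^2) * sum((yi-ybar)^2))
n = 3, xbar = 38/3 ≈ 12.666667, ybar = 33/3 = 11
Sxy = sum((xi-xbar)(yi-ybar)) = -42
Sxx = sum((xi-xbar)^2) = 152/3 ≈ 50.666667
Syy = sum((yi-ybar)^2) = 38
sqrt(Sxx*Syy) ≈ 43.878620
r = Sxy / sqrt(Sxx*Syy) = -42 / 43.878620 ≈ -0.957186

-0.9572


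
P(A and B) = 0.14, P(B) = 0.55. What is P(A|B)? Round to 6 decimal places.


P(A|B) = P(A and B) / P(B) = 0.14 / 0.55 = 14/55 ≈ 0.25454545

0.254545


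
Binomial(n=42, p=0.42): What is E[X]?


E[X] = n*p = 42 * 0.42 = 17.64

17.64


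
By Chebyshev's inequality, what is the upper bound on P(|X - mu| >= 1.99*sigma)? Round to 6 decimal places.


P <= 1/k^2
k^2 = 1.99^2 = 3.9601
1/k^2 = 1 / 3.9601 ≈ 0.25251888

0.252519


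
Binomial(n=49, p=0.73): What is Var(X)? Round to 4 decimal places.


Var = n*p*(1-p) = 49 * 0.73 * 0.27 = 9.6579

9.6579


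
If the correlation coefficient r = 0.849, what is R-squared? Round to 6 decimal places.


R^2 = r^2 = (0.849)^2 = 0.720801

0.720801


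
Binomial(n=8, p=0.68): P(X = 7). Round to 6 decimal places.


P = C(n,k) * p^k * (1-p)^(n-k)
C(8,7) = 8
p^k = 0.68^7 ≈ 0.06722989
(1-p)^(n-k) = 0.32^1 = 0.32
P = 8 * 0.06722989 * 0.32 ≈ 0.172109

0.172109


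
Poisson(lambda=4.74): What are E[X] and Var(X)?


E[X] = Var(X) = lambda = 4.74

4.74, 4.74


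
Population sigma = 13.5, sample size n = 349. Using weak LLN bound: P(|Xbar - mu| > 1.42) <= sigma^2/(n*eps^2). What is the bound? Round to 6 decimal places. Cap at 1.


bound = min(1, sigma^2/(n*eps^2))
sigma^2 = 13.5^2 = 182.25
n*eps^2 = 349 * 1.42^2 = 349 * 2.0164 = 703.7236
sigma^2/(n*eps^2) = 182.25 / 703.7236 ≈ 0.25897952

0.258980


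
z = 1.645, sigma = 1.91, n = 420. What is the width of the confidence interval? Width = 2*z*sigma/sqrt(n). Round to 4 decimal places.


width = 2*z*sigma/sqrt(n)
2*z*sigma = 2 * 1.645 * 1.91 = 6.2839
sqrt(420) ≈ 20.493902
width = 6.2839 / 20.493902 ≈ 0.306623

0.3066


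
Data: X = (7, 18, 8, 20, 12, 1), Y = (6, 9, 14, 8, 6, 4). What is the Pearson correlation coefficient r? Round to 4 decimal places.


r = sum((xi-xbar)(yi-ybar)) / sqrt(sum((xi-xbar)^2) * sum((yi-ybar)^2))
n = 6, xbar = 66/6 = 11, ybar = 47/6 ≈ 7.833333
Sxy = sum((xi-xbar)(yi-ybar)) = 35
Sxx = sum((xi-xbar)^2) = 256
Syy = sum((yi-ybar)^2) = 365/6 ≈ 60.833333
sqrt(Sxx*Syy) ≈ 124.793162
r = Sxy / sqrt(Sxx*Syy) = 35 / 124.793162 ≈ 0.280464

0.2805


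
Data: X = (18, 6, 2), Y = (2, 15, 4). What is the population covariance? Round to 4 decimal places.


Cov = (1/n)*sum((xi-xbar)(yi-ybar))
n = 3, xbar = 26/3 ≈ 8.666667, ybar = 21/3 = 7
sum((xi-xbar)(yi-ybar)) = -48
Cov = -48 / 3 = -16

-16.0000


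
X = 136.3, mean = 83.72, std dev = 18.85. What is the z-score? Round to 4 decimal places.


z = (X - mu) / sigma
X - mu = 136.3 - 83.72 = 52.58
z = 52.58 / 18.85 = 5258/1885 ≈ 2.789390

2.7894


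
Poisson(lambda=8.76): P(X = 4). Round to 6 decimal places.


P = e^(-lam) * lam^k / k!
e^(-8.76) ≈ 0.0001568846
lam^k = 8.76^4 ≈ 5888.659254
k! = 4! = 24
P = 0.0001568846 * 5888.659254 / 24 ≈ 0.038493

0.038493


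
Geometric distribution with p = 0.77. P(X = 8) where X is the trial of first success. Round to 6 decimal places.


P = (1-p)^(k-1) * p
(1-p)^(k-1) = 0.23^7 ≈ 0.00003404825
P = 0.00003404825 * 0.77 ≈ 0.00002621716

0.000026


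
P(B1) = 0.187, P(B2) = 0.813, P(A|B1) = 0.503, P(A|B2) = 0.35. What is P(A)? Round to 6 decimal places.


P(A) = P(A|B1)*P(B1) + P(A|B2)*P(B2)
P(A|B1)*P(B1) = 0.503 * 0.187 = 0.094061
P(A|B2)*P(B2) = 0.35 * 0.813 = 0.28455
P(A) = 0.094061 + 0.28455 = 0.378611

0.378611


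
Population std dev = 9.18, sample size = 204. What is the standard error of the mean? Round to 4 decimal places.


SE = sigma / sqrt(n)
sqrt(204) ≈ 14.282857
SE = 9.18 / 14.282857 ≈ 0.642729

0.6427


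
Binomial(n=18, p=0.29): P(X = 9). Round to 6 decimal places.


P = C(n,k) * p^k * (1-p)^(n-k)
C(18,9) = 48620
p^k = 0.29^9 ≈ 0.00001450715
(1-p)^(n-k) = 0.71^9 ≈ 0.04584850
P = 48620 * 0.00001450715 * 0.04584850 ≈ 0.032339

0.032339


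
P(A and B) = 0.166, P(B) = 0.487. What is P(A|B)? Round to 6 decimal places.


P(A|B) = P(A and B) / P(B) = 0.166 / 0.487 = 166/487 ≈ 0.34086242

0.340862


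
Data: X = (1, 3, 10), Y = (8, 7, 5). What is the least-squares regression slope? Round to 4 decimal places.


b = sum((xi-xbar)(yi-ybar)) / sum((xi-xbar)^2)
n = 3, xbar = 14/3 ≈ 4.666667, ybar = 20/3 ≈ 6.666667
Sxy = sum((xi-xbar)(yi-ybar)) = -43/3 ≈ -14.333333
Sxx = sum((xi-xbar)^2) = 134/3 ≈ 44.666667
b = Sxy / Sxx = -43/134 ≈ -0.320896

-0.3209


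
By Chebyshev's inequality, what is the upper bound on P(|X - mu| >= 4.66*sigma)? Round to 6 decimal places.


P <= 1/k^2
k^2 = 4.66^2 = 21.7156
1/k^2 = 1 / 21.7156 ≈ 0.04604984

0.046050


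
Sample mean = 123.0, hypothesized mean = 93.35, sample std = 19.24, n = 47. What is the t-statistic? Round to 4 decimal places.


t = (xbar - mu0) / (s/sqrt(n))
xbar - mu0 = 123.0 - 93.35 = 29.65
sqrt(47) ≈ 6.85565460
s/sqrt(n) = 19.24 / 6.85565460 ≈ 2.80644244
t = 29.65 / 2.80644244 ≈ 10.564977

10.5650


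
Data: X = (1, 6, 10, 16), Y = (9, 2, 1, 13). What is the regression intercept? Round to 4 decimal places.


a = ybar - b*xbar, where b = sum((xi-xbar)(yi-ybar)) / sum((xi-xbar)^2)
n = 4, xbar = 33/4 = 8.25, ybar = 25/4 = 6.25
Sxy = sum((xi-xbar)(yi-ybar)) = 32.75
Sxx = sum((xi-xbar)^2) = 120.75
b = Sxy / Sxx = 131/483 ≈ 0.271222
a = 6.25 - 0.271222 * 8.25 = 646/161 ≈ 4.012422

4.0124


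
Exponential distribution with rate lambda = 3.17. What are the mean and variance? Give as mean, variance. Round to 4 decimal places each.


mean = 1/lam, var = 1/lam^2
mean = 1 / 3.17 = 100/317 ≈ 0.315457
lam^2 = 3.17^2 = 10.0489
var = 1 / 10.0489 ≈ 0.099513

0.3155, 0.0995


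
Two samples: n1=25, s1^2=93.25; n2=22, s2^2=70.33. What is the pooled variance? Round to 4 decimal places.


sp^2 = ((n1-1)*s1^2 + (n2-1)*s2^2)/(n1+n2-2)
(n1-1)*s1^2 = 24 * 93.25 = 2238
(n2-1)*s2^2 = 21 * 70.33 = 1476.93
numerator = 2238 + 1476.93 = 3714.93
n1+n2-2 = 45
sp^2 = 3714.93 / 45 = 82.554

82.5540


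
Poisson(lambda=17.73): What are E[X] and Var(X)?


E[X] = Var(X) = lambda = 17.73

17.73, 17.73


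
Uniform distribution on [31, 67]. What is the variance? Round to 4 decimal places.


Var = (b-a)^2 / 12
(b-a)^2 = (67 - 31)^2 = 1296
Var = 1296/12 = 108

108.0000


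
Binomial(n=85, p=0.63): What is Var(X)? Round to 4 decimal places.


Var = n*p*(1-p) = 85 * 0.63 * 0.37 = 19.8135

19.8135


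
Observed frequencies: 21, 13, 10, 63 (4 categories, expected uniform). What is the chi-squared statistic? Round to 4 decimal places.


chi2 = sum((O-E)^2/E), E = total/4
total = 107, E = 107/4 = 26.75
(21 - 26.75)^2 / 26.75 = 33.0625 / 26.75 = 529/428 ≈ 1.235981
(13 - 26.75)^2 / 26.75 = 189.0625 / 26.75 = 3025/428 ≈ 7.067757
(10 - 26.75)^2 / 26.75 = 280.5625 / 26.75 = 4489/428 ≈ 10.488318
(63 - 26.75)^2 / 26.75 = 1314.0625 / 26.75 = 21025/428 ≈ 49.123832
chi2 = 7267/107 ≈ 67.915888

67.9159


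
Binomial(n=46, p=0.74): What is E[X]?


E[X] = n*p = 46 * 0.74 = 34.04

34.04


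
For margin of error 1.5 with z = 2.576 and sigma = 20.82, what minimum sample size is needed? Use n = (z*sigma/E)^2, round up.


z*sigma/E = 2.576 * 20.82 / 1.5 = 35.75488
(z*sigma/E)^2 ≈ 1278.411444
round up: n = 1279

1279


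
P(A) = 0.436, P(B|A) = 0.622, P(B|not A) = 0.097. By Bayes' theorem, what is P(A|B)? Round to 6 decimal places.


P(A|B) = P(B|A)*P(A) / P(B), P(B) = P(B|A)*P(A) + P(B|not A)*P(not A)
P(B|A)*P(A) = 0.622 * 0.436 = 0.271192
P(B|not A)*P(not A) = 0.097 * 0.564 = 0.054708
P(B) = 0.271192 + 0.054708 = 0.3259
P(A|B) = 0.271192 / 0.3259 ≈ 0.83213256

0.832133


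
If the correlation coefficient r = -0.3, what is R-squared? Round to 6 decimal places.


R^2 = r^2 = (-0.3)^2 = 0.09

0.090000


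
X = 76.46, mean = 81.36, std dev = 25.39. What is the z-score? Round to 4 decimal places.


z = (X - mu) / sigma
X - mu = 76.46 - 81.36 = -4.9
z = -4.9 / 25.39 = -490/2539 ≈ -0.192989

-0.1930


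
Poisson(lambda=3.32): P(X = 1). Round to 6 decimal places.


P = e^(-lam) * lam^k / k!
e^(-3.32) ≈ 0.03615283
lam^k = 3.32^1 = 3.32
k! = 1! = 1
P = 0.03615283 * 3.32 / 1 ≈ 0.120027

0.120027


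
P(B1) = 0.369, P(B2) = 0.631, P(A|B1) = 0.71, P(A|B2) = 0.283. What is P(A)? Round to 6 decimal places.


P(A) = P(A|B1)*P(B1) + P(A|B2)*P(B2)
P(A|B1)*P(B1) = 0.71 * 0.369 = 0.26199
P(A|B2)*P(B2) = 0.283 * 0.631 = 0.178573
P(A) = 0.26199 + 0.178573 = 0.440563

0.440563


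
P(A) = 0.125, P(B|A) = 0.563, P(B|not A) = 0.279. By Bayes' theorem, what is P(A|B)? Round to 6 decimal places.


P(A|B) = P(B|A)*P(A) / P(B), P(B) = P(B|A)*P(A) + P(B|not A)*P(not A)
P(B|A)*P(A) = 0.563 * 0.125 = 0.070375
P(B|not A)*P(not A) = 0.279 * 0.875 = 0.244125
P(B) = 0.070375 + 0.244125 = 0.3145
P(A|B) = 0.070375 / 0.3145 = 563/2516 ≈ 0.22376789

0.223768


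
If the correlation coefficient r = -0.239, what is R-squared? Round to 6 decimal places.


R^2 = r^2 = (-0.239)^2 = 0.057121

0.057121


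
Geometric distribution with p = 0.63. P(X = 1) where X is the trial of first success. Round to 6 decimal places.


P = (1-p)^(k-1) * p
(1-p)^(k-1) = 0.37^0 = 1
P = 1 * 0.63 = 0.63

0.630000


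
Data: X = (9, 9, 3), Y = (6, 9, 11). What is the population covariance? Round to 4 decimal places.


Cov = (1/n)*sum((xi-xbar)(yi-ybar))
n = 3, xbar = 21/3 = 7, ybar = 26/3 ≈ 8.666667
sum((xi-xbar)(yi-ybar)) = -14
Cov = -14 / 3 = -14/3 ≈ -4.666667

-4.6667


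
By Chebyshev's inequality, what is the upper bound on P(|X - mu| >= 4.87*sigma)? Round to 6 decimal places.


P <= 1/k^2
k^2 = 4.87^2 = 23.7169
1/k^2 = 1 / 23.7169 ≈ 0.04216403

0.042164


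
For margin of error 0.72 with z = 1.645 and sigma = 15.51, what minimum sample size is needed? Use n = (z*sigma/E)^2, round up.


z*sigma/E = 1.645 * 15.51 / 0.72 = 170093/4800 ≈ 35.436042
(z*sigma/E)^2 ≈ 1255.713049
round up: n = 1256

1256


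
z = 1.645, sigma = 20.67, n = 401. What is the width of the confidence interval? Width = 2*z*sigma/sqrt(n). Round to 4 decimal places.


width = 2*z*sigma/sqrt(n)
2*z*sigma = 2 * 1.645 * 20.67 = 68.0043
sqrt(401) ≈ 20.024984
width = 68.0043 / 20.024984 ≈ 3.395973

3.3960


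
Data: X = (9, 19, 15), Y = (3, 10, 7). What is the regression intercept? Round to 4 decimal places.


a = ybar - b*xbar, where b = sum((xi-xbar)(yi-ybar)) / sum((xi-xbar)^2)
n = 3, xbar = 43/3 ≈ 14.333333, ybar = 20/3 ≈ 6.666667
Sxy = sum((xi-xbar)(yi-ybar)) = 106/3 ≈ 35.333333
Sxx = sum((xi-xbar)^2) = 152/3 ≈ 50.666667
b = Sxy / Sxx = 53/76 ≈ 0.697368
a = 6.666667 - 0.697368 * 14.333333 = -253/76 ≈ -3.328947

-3.3289


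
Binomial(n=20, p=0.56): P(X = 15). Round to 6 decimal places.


P = C(n,k) * p^k * (1-p)^(n-k)
C(20,15) = 15504
p^k = 0.56^15 ≈ 0.0001670400
(1-p)^(n-k) = 0.44^5 ≈ 0.01649162
P = 15504 * 0.0001670400 * 0.01649162 ≈ 0.042710

0.042710


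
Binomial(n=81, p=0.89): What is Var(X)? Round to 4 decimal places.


Var = n*p*(1-p) = 81 * 0.89 * 0.11 = 7.9299

7.9299


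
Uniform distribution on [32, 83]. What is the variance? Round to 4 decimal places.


Var = (b-a)^2 / 12
(b-a)^2 = (83 - 32)^2 = 2601
Var = 2601/12 = 216.75

216.7500


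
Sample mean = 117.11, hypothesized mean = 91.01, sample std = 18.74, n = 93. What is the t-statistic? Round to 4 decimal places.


t = (xbar - mu0) / (s/sqrt(n))
xbar - mu0 = 117.11 - 91.01 = 26.1
sqrt(93) ≈ 9.64365076
s/sqrt(n) = 18.74 / 9.64365076 ≈ 1.94324748
t = 26.1 / 1.94324748 ≈ 13.431125

13.4311


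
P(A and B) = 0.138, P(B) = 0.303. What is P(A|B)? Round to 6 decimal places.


P(A|B) = P(A and B) / P(B) = 0.138 / 0.303 = 46/101 ≈ 0.45544554

0.455446


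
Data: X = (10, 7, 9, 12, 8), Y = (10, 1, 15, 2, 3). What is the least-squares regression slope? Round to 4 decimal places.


b = sum((xi-xbar)(yi-ybar)) / sum((xi-xbar)^2)
n = 5, xbar = 46/5 = 9.2, ybar = 31/5 = 6.2
Sxy = sum((xi-xbar)(yi-ybar)) = 4.8
Sxx = sum((xi-xbar)^2) = 14.8
b = Sxy / Sxx = 12/37 ≈ 0.324324

0.3243


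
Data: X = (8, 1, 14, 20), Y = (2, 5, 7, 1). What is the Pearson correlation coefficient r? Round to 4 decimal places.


r = sum((xi-xbar)(yi-ybar)) / sqrt(sum((xi-xbar)^2) * sum((yi-ybar)^2))
n = 4, xbar = 43/4 = 10.75, ybar = 15/4 = 3.75
Sxy = sum((xi-xbar)(yi-ybar)) = -22.25
Sxx = sum((xi-xbar)^2) = 198.75
Syy = sum((yi-ybar)^2) = 22.75
sqrt(Sxx*Syy) ≈ 67.242565
r = Sxy / sqrt(Sxx*Syy) = -22.25 / 67.242565 ≈ -0.330892

-0.3309


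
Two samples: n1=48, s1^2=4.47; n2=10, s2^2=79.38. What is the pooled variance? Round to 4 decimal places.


sp^2 = ((n1-1)*s1^2 + (n2-1)*s2^2)/(n1+n2-2)
(n1-1)*s1^2 = 47 * 4.47 = 210.09
(n2-1)*s2^2 = 9 * 79.38 = 714.42
numerator = 210.09 + 714.42 = 924.51
n1+n2-2 = 56
sp^2 = 924.51 / 56 = 92451/5600 ≈ 16.509107

16.5091


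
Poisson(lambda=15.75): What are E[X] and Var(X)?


E[X] = Var(X) = lambda = 15.75

15.75, 15.75


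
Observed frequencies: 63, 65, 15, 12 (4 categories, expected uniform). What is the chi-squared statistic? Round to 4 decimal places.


chi2 = sum((O-E)^2/E), E = total/4
total = 155, E = 155/4 = 38.75
(63 - 38.75)^2 / 38.75 = 588.0625 / 38.75 = 9409/620 ≈ 15.175806
(65 - 38.75)^2 / 38.75 = 689.0625 / 38.75 = 2205/124 ≈ 17.782258
(15 - 38.75)^2 / 38.75 = 564.0625 / 38.75 = 1805/124 ≈ 14.556452
(12 - 38.75)^2 / 38.75 = 715.5625 / 38.75 = 11449/620 ≈ 18.466129
chi2 = 10227/155 ≈ 65.980645

65.9806


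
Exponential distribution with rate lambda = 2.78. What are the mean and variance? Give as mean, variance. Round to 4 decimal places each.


mean = 1/lam, var = 1/lam^2
mean = 1 / 2.78 = 50/139 ≈ 0.359712
lam^2 = 2.78^2 = 7.7284
var = 1 / 7.7284 ≈ 0.129393

0.3597, 0.1294


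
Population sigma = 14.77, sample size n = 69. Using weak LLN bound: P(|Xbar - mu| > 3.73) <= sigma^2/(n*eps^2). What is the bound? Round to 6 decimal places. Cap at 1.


bound = min(1, sigma^2/(n*eps^2))
sigma^2 = 14.77^2 = 218.1529
n*eps^2 = 69 * 3.73^2 = 69 * 13.9129 = 959.9901
sigma^2/(n*eps^2) = 218.1529 / 959.9901 ≈ 0.22724495

0.227245


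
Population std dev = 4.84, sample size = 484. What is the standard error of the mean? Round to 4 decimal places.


SE = sigma / sqrt(n)
sqrt(484) = 22
SE = 4.84 / 22 = 0.22

0.2200


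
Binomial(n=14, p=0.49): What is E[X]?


E[X] = n*p = 14 * 0.49 = 6.86

6.86


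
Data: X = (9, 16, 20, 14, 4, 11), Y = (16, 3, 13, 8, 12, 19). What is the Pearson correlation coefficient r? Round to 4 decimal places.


r = sum((xi-xbar)(yi-ybar)) / sqrt(sum((xi-xbar)^2) * sum((yi-ybar)^2))
n = 6, xbar = 74/6 = 37/3 ≈ 12.333333, ybar = 71/6 ≈ 11.833333
Sxy = sum((xi-xbar)(yi-ybar)) = -164/3 ≈ -54.666667
Sxx = sum((xi-xbar)^2) = 472/3 ≈ 157.333333
Syy = sum((yi-ybar)^2) = 977/6 ≈ 162.833333
sqrt(Sxx*Syy) ≈ 160.059711
r = Sxy / sqrt(Sxx*Syy) = -54.666667 / 160.059711 ≈ -0.341539

-0.3415


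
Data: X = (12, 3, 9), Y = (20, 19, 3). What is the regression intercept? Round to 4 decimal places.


a = ybar - b*xbar, where b = sum((xi-xbar)(yi-ybar)) / sum((xi-xbar)^2)
n = 3, xbar = 24/3 = 8, ybar = 42/3 = 14
Sxy = sum((xi-xbar)(yi-ybar)) = -12
Sxx = sum((xi-xbar)^2) = 42
b = Sxy / Sxx = -2/7 ≈ -0.285714
a = 14 - (-0.285714) * 8 = 114/7 ≈ 16.285714

16.2857


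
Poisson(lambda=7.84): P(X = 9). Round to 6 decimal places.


P = e^(-lam) * lam^k / k!
e^(-7.84) ≈ 0.0003936690
lam^k = 7.84^9 ≈ 111903730.358193
k! = 9! = 362880
P = 0.0003936690 * 111903730.358193 / 362880 ≈ 0.121398

0.121398


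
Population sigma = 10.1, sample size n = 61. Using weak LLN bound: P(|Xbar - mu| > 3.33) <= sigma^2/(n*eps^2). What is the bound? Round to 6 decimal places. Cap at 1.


bound = min(1, sigma^2/(n*eps^2))
sigma^2 = 10.1^2 = 102.01
n*eps^2 = 61 * 3.33^2 = 61 * 11.0889 = 676.4229
sigma^2/(n*eps^2) = 102.01 / 676.4229 ≈ 0.15080802

0.150808


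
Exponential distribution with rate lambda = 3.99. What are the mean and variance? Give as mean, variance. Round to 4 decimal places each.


mean = 1/lam, var = 1/lam^2
mean = 1 / 3.99 = 100/399 ≈ 0.250627
lam^2 = 3.99^2 = 15.9201
var = 1 / 15.9201 ≈ 0.062814

0.2506, 0.0628


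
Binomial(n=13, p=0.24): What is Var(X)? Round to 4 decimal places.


Var = n*p*(1-p) = 13 * 0.24 * 0.76 = 2.3712

2.3712


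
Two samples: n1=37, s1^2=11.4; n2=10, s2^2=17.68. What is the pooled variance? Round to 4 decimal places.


sp^2 = ((n1-1)*s1^2 + (n2-1)*s2^2)/(n1+n2-2)
(n1-1)*s1^2 = 36 * 11.4 = 410.4
(n2-1)*s2^2 = 9 * 17.68 = 159.12
numerator = 410.4 + 159.12 = 569.52
n1+n2-2 = 45
sp^2 = 569.52 / 45 = 12.656

12.6560


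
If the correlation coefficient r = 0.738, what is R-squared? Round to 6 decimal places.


R^2 = r^2 = (0.738)^2 = 0.544644

0.544644


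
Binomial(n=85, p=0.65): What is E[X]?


E[X] = n*p = 85 * 0.65 = 55.25

55.25


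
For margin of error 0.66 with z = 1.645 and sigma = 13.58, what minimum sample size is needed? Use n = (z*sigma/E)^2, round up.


z*sigma/E = 1.645 * 13.58 / 0.66 = 223391/6600 ≈ 33.847121
(z*sigma/E)^2 ≈ 1145.627614
round up: n = 1146

1146


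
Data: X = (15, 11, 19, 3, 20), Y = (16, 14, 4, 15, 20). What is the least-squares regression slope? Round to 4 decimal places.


b = sum((xi-xbar)(yi-ybar)) / sum((xi-xbar)^2)
n = 5, xbar = 68/5 = 13.6, ybar = 69/5 = 13.8
Sxy = sum((xi-xbar)(yi-ybar)) = -23.4
Sxx = sum((xi-xbar)^2) = 191.2
b = Sxy / Sxx = -117/956 ≈ -0.122385

-0.1224


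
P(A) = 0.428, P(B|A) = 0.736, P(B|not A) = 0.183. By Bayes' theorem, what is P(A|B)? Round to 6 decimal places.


P(A|B) = P(B|A)*P(A) / P(B), P(B) = P(B|A)*P(A) + P(B|not A)*P(not A)
P(B|A)*P(A) = 0.736 * 0.428 = 0.315008
P(B|not A)*P(not A) = 0.183 * 0.572 = 0.104676
P(B) = 0.315008 + 0.104676 = 0.419684
P(A|B) = 0.315008 / 0.419684 ≈ 0.75058377

0.750584


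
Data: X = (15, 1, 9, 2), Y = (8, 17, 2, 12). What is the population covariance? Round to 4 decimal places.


Cov = (1/n)*sum((xi-xbar)(yi-ybar))
n = 4, xbar = 27/4 = 6.75, ybar = 39/4 = 9.75
sum((xi-xbar)(yi-ybar)) = -84.25
Cov = -84.25 / 4 = -21.0625

-21.0625


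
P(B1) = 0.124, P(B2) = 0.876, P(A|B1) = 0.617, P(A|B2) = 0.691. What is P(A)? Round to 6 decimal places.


P(A) = P(A|B1)*P(B1) + P(A|B2)*P(B2)
P(A|B1)*P(B1) = 0.617 * 0.124 = 0.076508
P(A|B2)*P(B2) = 0.691 * 0.876 = 0.605316
P(A) = 0.076508 + 0.605316 = 0.681824

0.681824


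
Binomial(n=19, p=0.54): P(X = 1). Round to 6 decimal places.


P = C(n,k) * p^k * (1-p)^(n-k)
C(19,1) = 19
p^k = 0.54^1 = 0.54
(1-p)^(n-k) = 0.46^18 ≈ 0.0000008504347
P = 19 * 0.54 * 0.0000008504347 ≈ 0.000009

0.000009


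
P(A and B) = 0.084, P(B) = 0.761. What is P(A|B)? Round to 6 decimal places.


P(A|B) = P(A and B) / P(B) = 0.084 / 0.761 = 84/761 ≈ 0.11038108

0.110381


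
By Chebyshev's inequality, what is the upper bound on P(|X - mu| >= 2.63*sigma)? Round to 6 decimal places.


P <= 1/k^2
k^2 = 2.63^2 = 6.9169
1/k^2 = 1 / 6.9169 ≈ 0.14457344

0.144573
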